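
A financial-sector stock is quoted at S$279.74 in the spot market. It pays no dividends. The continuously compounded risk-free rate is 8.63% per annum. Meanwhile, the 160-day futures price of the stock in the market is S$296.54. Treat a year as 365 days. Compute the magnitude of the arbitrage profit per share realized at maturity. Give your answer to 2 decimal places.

Fair futures: F* = S·e^(carry·T), with carry = r = 0.0863
F* = 279.74 · e^(0.0863 × 160/365) = 279.74 · e^0.037830 = 279.74 × 1.038555 = S$290.5254
Market S$296.54 > fair S$290.5254: forward overpriced → cash-and-carry (buy spot, short the forward).
At maturity, profit = |F_mkt − F*| = |296.54 − 290.5254| = S$6.01 per share

S$6.01 per share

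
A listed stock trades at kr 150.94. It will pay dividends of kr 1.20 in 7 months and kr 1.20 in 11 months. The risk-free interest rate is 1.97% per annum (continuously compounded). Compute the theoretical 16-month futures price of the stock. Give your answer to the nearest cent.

kr 152.53

PV(dividends) I = 1.20·e^(−0.0197·7/12) + 1.20·e^(−0.0197·11/12)
I = 1.1863 + 1.1785 = 2.3648
F = (S − I)·e^(rT) = (150.94 − 2.3648) · e^(0.0197·16/12)
= 148.5752 · e^0.026267 = 148.5752 × 1.026615 = kr 152.53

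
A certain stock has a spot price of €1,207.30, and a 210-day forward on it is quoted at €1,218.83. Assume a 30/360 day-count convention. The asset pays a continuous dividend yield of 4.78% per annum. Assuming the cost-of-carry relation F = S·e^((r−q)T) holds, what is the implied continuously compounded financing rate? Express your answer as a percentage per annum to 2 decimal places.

6.41%

From F = S·e^((r−q)T): (r − q) = ln(F/S)/T
ln(1218.83/1207.30) = ln(1.009550) = 0.009505
(r − q) = 0.009505 / (210/360) = 0.016294
r = ln(F/S)/T + q = 0.016294 + 0.0478 = 0.064094
r = 6.41%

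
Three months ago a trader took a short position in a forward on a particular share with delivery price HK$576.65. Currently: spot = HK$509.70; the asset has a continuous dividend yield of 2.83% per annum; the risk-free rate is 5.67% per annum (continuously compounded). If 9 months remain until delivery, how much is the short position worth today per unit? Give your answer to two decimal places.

HK$53.65

Current fair forward for the remaining 9 months: F = S·e^((r − q)·T), (r − q) = 0.0567 − 0.0283 = 0.0284
F = 509.70 · e^(0.0284 × 9/12) = 509.70 × 1.021528 = 520.6728
Value of long forward = (F − K)·e^(−rT) = (520.6728 − 576.65) · e^(−0.0567·9/12)
= -55.9772 × 0.958367 = -53.65
Short position value = −(long value) = HK$53.65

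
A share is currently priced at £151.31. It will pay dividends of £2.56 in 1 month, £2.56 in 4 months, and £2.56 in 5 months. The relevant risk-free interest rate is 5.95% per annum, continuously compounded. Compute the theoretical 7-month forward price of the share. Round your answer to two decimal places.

£148.83

PV(dividends) I = 2.56·e^(−0.0595·1/12) + 2.56·e^(−0.0595·4/12) + 2.56·e^(−0.0595·5/12)
I = 2.5473 + 2.5097 + 2.4973 = 7.5543
F = (S − I)·e^(rT) = (151.31 − 7.5543) · e^(0.0595·7/12)
= 143.7557 · e^0.034708 = 143.7557 × 1.035317 = £148.83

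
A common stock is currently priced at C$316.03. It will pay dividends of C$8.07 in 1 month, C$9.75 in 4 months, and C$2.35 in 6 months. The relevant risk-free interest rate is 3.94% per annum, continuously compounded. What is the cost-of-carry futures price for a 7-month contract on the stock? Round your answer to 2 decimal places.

PV(dividends) I = 8.07·e^(−0.0394·1/12) + 9.75·e^(−0.0394·4/12) + 2.35·e^(−0.0394·6/12)
I = 8.0435 + 9.6228 + 2.3042 = 19.9705
F = (S − I)·e^(rT) = (316.03 − 19.9705) · e^(0.0394·7/12)
= 296.0595 · e^0.022983 = 296.0595 × 1.023249 = C$302.94

C$302.94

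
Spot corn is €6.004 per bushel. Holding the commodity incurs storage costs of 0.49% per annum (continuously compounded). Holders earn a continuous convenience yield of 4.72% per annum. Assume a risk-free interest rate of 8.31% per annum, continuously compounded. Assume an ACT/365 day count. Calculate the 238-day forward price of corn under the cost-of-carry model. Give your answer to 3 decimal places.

€6.166 per bushel

Net carry = r + u − y = 0.0831 + 0.0049 − 0.0472 = 0.0408
F = S·e^((r+u−y)T) = 6.004 · e^(0.0408 × 238/365) = 6.004 · e^0.026604
= 6.004 × 1.026961 = €6.166 per bushel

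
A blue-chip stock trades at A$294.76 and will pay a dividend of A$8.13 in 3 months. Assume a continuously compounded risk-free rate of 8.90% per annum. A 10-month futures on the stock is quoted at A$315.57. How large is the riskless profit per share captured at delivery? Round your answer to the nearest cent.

A$6.68 per share

PV(dividends) I = 8.13·e^(−0.0890·3/12) = 7.9511
Fair futures F* = (S − I)·e^(rT) = (294.76 − 7.9511)·e^0.074167 = 286.8089 × 1.076987 = 308.8895
Market A$315.57 > fair 308.8895: forward overpriced → cash-and-carry (borrow at r, buy the stock and collect the dividends, short the forward).
Profit at T = |F_mkt − F*| = |315.57 − 308.8895| = A$6.68 per share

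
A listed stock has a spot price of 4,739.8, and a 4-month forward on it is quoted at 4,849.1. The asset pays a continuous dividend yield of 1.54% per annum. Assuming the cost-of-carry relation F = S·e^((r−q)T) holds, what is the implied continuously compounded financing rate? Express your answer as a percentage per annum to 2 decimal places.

From F = S·e^((r−q)T): (r − q) = ln(F/S)/T
ln(4849.1/4739.8) = ln(1.023060) = 0.022798
(r − q) = 0.022798 / (4/12) = 0.068394
r = ln(F/S)/T + q = 0.068394 + 0.0154 = 0.083794
r = 8.38%

8.38%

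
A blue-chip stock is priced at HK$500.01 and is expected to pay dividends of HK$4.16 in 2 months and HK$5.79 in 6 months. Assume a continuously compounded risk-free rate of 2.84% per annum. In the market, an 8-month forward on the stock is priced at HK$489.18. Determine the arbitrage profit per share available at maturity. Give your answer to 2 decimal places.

PV(dividends) I = 4.16·e^(−0.0284·2/12) + 5.79·e^(−0.0284·6/12) = 9.8487
Fair forward F* = (S − I)·e^(rT) = (500.01 − 9.8487)·e^0.018933 = 490.1613 × 1.019113 = 499.5298
Market HK$489.18 < fair 499.5298: forward underpriced → reverse cash-and-carry (short the stock, invest proceeds at r, pay the dividends, go long the forward).
Profit at T = |F_mkt − F*| = |489.18 − 499.5298| = HK$10.35 per share

HK$10.35 per share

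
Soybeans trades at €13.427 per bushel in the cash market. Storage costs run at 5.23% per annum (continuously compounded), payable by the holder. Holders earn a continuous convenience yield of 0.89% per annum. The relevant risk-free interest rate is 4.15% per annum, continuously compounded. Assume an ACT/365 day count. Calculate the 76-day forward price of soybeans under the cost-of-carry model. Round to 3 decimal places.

Net carry = r + u − y = 0.0415 + 0.0523 − 0.0089 = 0.0849
F = S·e^((r+u−y)T) = 13.427 · e^(0.0849 × 76/365) = 13.427 · e^0.017678
= 13.427 × 1.017835 = €13.666 per bushel

€13.666 per bushel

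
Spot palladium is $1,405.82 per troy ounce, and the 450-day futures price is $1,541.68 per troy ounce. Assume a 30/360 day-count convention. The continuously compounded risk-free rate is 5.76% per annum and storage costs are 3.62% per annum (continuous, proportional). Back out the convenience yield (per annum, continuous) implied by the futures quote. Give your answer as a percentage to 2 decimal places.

2.00%

F = S·e^((r+u−y)T) ⇒ (r+u−y) = ln(F/S)/T
ln(1541.68/1405.82) = 0.092252; /T ⇒ 0.073802
y = r + u − ln(F/S)/T = 0.0576 + 0.0362 − 0.073802 = 0.019998
y = 2.00%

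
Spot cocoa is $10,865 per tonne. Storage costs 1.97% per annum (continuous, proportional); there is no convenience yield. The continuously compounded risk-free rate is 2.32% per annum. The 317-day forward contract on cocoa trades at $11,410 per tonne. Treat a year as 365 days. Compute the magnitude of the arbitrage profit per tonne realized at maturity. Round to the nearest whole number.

Fair forward: F* = S·e^(carry·T), with carry = (r + u) = 0.0232 + 0.0197 = 0.0429
F* = 10865 · e^(0.0429 × 317/365) = 10865 · e^0.037258 = 10865 × 1.037961 = $11277.4463
Market $11410 > fair $11277.4463: forward overpriced → cash-and-carry (buy spot, short the forward).
At maturity, profit = |F_mkt − F*| = |11410 − 11277.4463| = $133 per tonne

$133 per tonne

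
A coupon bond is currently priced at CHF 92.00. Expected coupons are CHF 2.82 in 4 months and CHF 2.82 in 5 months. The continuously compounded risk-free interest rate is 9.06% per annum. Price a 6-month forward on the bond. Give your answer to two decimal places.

PV(coupons) I = 2.82·e^(−0.0906·4/12) + 2.82·e^(−0.0906·5/12)
I = 2.7361 + 2.7155 = 5.4516
F = (S − I)·e^(rT) = (92.00 − 5.4516) · e^(0.0906·6/12)
= 86.5484 · e^0.045300 = 86.5484 × 1.046342 = CHF 90.56

CHF 90.56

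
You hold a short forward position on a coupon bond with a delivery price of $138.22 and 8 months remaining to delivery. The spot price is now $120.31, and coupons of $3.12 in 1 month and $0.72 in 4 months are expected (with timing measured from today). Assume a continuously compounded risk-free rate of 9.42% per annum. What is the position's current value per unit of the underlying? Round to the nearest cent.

$13.29

PV(remaining coupons) I = 3.12·e^(−0.0942·1/12) + 0.72·e^(−0.0942·4/12) = 3.7933
Current forward F = (S − I)·e^(rT) = (120.31 − 3.7933)·e^(0.0942·8/12) = 116.5167 × 1.064814 = 124.0686
Value (long) = (F − K)·e^(−rT) = (124.0686 − 138.22) × 0.939131 = -13.2900
Short position value = −(long value) = $13.29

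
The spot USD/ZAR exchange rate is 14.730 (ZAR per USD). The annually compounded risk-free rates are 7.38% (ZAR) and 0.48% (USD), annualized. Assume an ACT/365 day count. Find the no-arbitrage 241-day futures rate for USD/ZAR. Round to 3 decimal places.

By covered interest parity, F = S · (1+r_ZAR)^T / (1+r_USD)^T
= 14.730 × 1.048137 / 1.003167 = 14.730 × 1.044828
F = 15.390 ZAR per USD

15.390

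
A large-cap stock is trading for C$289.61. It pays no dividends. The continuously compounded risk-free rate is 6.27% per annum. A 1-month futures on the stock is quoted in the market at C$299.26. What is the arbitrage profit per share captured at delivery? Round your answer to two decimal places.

Fair futures: F* = S·e^(carry·T), with carry = r = 0.0627
F* = 289.61 · e^(0.0627 × 1/12) = 289.61 · e^0.005225 = 289.61 × 1.005239 = C$291.1273
Market C$299.26 > fair C$291.1273: forward overpriced → cash-and-carry (buy spot, short the forward).
At maturity, profit = |F_mkt − F*| = |299.26 − 291.1273| = C$8.13 per share

C$8.13 per share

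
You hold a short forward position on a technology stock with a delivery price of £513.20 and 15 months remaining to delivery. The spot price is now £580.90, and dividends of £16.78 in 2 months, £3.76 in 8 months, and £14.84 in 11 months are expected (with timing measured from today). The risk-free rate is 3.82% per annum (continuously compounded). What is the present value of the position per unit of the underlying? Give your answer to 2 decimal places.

-£56.96

PV(remaining dividends) I = 16.78·e^(−0.0382·2/12) + 3.76·e^(−0.0382·8/12) + 14.84·e^(−0.0382·11/12) = 34.6683
Current forward F = (S − I)·e^(rT) = (580.90 − 34.6683)·e^(0.0382·15/12) = 546.2317 × 1.048908 = 572.9468
Value (long) = (F − K)·e^(−rT) = (572.9468 − 513.20) × 0.953372 = 56.9609
Short position value = −(long value) = -£56.96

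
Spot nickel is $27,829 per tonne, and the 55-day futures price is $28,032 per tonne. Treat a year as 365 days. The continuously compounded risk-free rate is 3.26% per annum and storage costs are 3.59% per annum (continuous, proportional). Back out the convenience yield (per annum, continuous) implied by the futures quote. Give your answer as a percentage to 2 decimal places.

F = S·e^((r+u−y)T) ⇒ (r+u−y) = ln(F/S)/T
ln(28032/27829) = 0.007268; /T ⇒ 0.048233
y = r + u − ln(F/S)/T = 0.0326 + 0.0359 − 0.048233 = 0.020267
y = 2.03%

2.03%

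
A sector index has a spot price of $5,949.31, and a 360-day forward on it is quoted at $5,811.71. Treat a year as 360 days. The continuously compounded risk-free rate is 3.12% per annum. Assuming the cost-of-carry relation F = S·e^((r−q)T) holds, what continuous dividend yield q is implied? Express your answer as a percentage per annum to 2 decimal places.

From F = S·e^((r−q)T): (r − q) = ln(F/S)/T
ln(5811.71/5949.31) = ln(0.976871) = -0.023401
(r − q) = -0.023401 / (360/360) = -0.023401
q = r − ln(F/S)/T = 0.0312 + 0.023401 = 0.054601
q = 5.46%

5.46%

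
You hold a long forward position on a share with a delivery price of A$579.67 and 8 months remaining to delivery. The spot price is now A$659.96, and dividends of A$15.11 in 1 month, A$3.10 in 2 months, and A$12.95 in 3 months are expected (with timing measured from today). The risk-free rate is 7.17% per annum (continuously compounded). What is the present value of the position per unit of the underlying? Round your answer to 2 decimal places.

PV(remaining dividends) I = 15.11·e^(−0.0717·1/12) + 3.10·e^(−0.0717·2/12) + 12.95·e^(−0.0717·3/12) = 30.8031
Current forward F = (S − I)·e^(rT) = (659.96 − 30.8031)·e^(0.0717·8/12) = 629.1569 × 1.048961 = 659.9611
Value (long) = (F − K)·e^(−rT) = (659.9611 − 579.67) × 0.953324 = 76.5434
Value = A$76.54

A$76.54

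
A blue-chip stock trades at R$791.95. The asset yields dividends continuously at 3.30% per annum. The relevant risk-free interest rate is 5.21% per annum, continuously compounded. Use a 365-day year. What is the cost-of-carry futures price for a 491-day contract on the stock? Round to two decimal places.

F = S·e^((r − q)T) = 791.95 · e^((0.0521 − 0.0330) × 491/365)
= 791.95 · e^0.025693 = 791.95 × 1.026026
F = R$812.56

R$812.56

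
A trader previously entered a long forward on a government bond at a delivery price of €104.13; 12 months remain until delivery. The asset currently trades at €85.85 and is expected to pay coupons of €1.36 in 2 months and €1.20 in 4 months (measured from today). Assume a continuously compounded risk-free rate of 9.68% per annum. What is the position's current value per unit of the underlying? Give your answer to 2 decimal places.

PV(remaining coupons) I = 1.36·e^(−0.0968·2/12) + 1.20·e^(−0.0968·4/12) = 2.5001
Current forward F = (S − I)·e^(rT) = (85.85 − 2.5001)·e^(0.0968·12/12) = 83.3499 × 1.101640 = 91.8216
Value (long) = (F − K)·e^(−rT) = (91.8216 − 104.13) × 0.907738 = -11.1728
Value = -€11.17

-€11.17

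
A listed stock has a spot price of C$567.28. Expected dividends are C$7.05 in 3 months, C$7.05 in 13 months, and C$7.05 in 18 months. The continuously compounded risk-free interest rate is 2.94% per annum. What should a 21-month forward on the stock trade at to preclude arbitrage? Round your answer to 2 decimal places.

C$575.57

PV(dividends) I = 7.05·e^(−0.0294·3/12) + 7.05·e^(−0.0294·13/12) + 7.05·e^(−0.0294·18/12)
I = 6.9984 + 6.8290 + 6.7459 = 20.5733
F = (S − I)·e^(rT) = (567.28 − 20.5733) · e^(0.0294·21/12)
= 546.7067 · e^0.051450 = 546.7067 × 1.052797 = C$575.57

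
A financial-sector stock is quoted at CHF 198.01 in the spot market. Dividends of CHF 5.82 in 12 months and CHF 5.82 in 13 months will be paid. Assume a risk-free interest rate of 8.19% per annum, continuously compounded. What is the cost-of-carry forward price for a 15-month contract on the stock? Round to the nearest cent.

PV(dividends) I = 5.82·e^(−0.0819·12/12) + 5.82·e^(−0.0819·13/12)
I = 5.3623 + 5.3259 = 10.6882
F = (S − I)·e^(rT) = (198.01 − 10.6882) · e^(0.0819·15/12)
= 187.3218 · e^0.102375 = 187.3218 × 1.107799 = CHF 207.51

CHF 207.51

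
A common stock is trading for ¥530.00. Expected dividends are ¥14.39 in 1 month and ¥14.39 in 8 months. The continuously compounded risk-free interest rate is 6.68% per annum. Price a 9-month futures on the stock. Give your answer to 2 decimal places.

¥527.71

PV(dividends) I = 14.39·e^(−0.0668·1/12) + 14.39·e^(−0.0668·8/12)
I = 14.3101 + 13.7632 = 28.0733
F = (S − I)·e^(rT) = (530.00 − 28.0733) · e^(0.0668·9/12)
= 501.9267 · e^0.050100 = 501.9267 × 1.051376 = ¥527.71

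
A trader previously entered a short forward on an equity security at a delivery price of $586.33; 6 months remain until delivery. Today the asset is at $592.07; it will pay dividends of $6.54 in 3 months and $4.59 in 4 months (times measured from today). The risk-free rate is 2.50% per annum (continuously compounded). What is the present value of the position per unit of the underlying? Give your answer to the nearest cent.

-$1.97

PV(remaining dividends) I = 6.54·e^(−0.0250·3/12) + 4.59·e^(−0.0250·4/12) = 11.0512
Current forward F = (S − I)·e^(rT) = (592.07 − 11.0512)·e^(0.0250·6/12) = 581.0188 × 1.012578 = 588.3269
Value (long) = (F − K)·e^(−rT) = (588.3269 − 586.33) × 0.987578 = 1.9721
Short position value = −(long value) = -$1.97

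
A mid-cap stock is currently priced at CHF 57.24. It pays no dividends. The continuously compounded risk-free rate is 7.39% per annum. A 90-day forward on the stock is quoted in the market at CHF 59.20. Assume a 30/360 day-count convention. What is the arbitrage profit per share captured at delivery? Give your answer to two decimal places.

CHF 0.89 per share

Fair forward: F* = S·e^(carry·T), with carry = r = 0.0739
F* = 57.24 · e^(0.0739 × 90/360) = 57.24 · e^0.018475 = 57.24 × 1.018647 = CHF 58.3074
Market CHF 59.20 > fair CHF 58.3074: forward overpriced → cash-and-carry (buy spot, short the forward).
At maturity, profit = |F_mkt − F*| = |59.20 − 58.3074| = CHF 0.89 per share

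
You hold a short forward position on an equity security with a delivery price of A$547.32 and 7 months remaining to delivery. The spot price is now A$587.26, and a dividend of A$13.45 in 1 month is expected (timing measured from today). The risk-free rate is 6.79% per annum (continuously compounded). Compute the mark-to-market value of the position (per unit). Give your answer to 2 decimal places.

PV(remaining dividends) I = 13.45·e^(−0.0679·1/12) = 13.3741
Current forward F = (S − I)·e^(rT) = (587.26 − 13.3741)·e^(0.0679·7/12) = 573.8859 × 1.040403 = 597.0726
Value (long) = (F − K)·e^(−rT) = (597.0726 − 547.32) × 0.961166 = 47.8205
Short position value = −(long value) = -A$47.82

-A$47.82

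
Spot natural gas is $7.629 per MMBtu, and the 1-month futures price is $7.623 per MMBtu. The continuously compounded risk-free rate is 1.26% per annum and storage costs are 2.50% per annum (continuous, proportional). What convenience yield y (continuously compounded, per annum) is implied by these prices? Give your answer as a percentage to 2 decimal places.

F = S·e^((r+u−y)T) ⇒ (r+u−y) = ln(F/S)/T
ln(7.623/7.629) = -0.000787; /T ⇒ -0.009444
y = r + u − ln(F/S)/T = 0.0126 + 0.0250 + 0.009444 = 0.047044
y = 4.70%

4.70%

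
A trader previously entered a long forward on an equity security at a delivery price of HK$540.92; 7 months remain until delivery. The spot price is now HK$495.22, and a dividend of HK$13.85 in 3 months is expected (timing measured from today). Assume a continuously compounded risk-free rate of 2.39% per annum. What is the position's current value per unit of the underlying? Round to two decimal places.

PV(remaining dividends) I = 13.85·e^(−0.0239·3/12) = 13.7675
Current forward F = (S − I)·e^(rT) = (495.22 − 13.7675)·e^(0.0239·7/12) = 481.4525 × 1.014039 = 488.2116
Value (long) = (F − K)·e^(−rT) = (488.2116 − 540.92) × 0.986155 = -51.9787
Value = -HK$51.98

-HK$51.98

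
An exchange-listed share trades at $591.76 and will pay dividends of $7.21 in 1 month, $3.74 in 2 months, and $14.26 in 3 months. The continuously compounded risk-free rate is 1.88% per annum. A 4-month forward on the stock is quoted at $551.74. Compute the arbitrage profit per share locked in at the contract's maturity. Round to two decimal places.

$18.46 per share

PV(dividends) I = 7.21·e^(−0.0188·1/12) + 3.74·e^(−0.0188·2/12) + 14.26·e^(−0.0188·3/12) = 25.1201
Fair forward F* = (S − I)·e^(rT) = (591.76 − 25.1201)·e^0.006267 = 566.6399 × 1.006287 = 570.2024
Market $551.74 < fair 570.2024: forward underpriced → reverse cash-and-carry (short the stock, invest proceeds at r, pay the dividends, go long the forward).
Profit at T = |F_mkt − F*| = |551.74 − 570.2024| = $18.46 per share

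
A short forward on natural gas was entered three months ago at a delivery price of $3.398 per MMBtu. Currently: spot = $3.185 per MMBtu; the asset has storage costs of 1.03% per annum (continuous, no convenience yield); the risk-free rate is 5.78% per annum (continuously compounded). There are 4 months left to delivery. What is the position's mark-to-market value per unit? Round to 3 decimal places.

Current fair forward for the remaining 4 months: F = S·e^((r + u)·T), (r + u) = 0.0578 + 0.0103 = 0.0681
F = 3.185 · e^(0.0681 × 4/12) = 3.185 × 1.022960 = 3.2581
Value of long forward = (F − K)·e^(−rT) = (3.2581 − 3.398) · e^(−0.0578·4/12)
= -0.1399 × 0.980918 = -0.137
Short position value = −(long value) = $0.137

$0.137 per MMBtu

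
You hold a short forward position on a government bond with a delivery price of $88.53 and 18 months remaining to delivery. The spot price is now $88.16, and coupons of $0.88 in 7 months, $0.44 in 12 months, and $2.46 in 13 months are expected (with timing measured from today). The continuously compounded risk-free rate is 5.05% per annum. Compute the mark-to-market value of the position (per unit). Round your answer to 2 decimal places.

PV(remaining coupons) I = 0.88·e^(−0.0505·7/12) + 0.44·e^(−0.0505·12/12) + 2.46·e^(−0.0505·13/12) = 3.6018
Current forward F = (S − I)·e^(rT) = (88.16 − 3.6018)·e^(0.0505·18/12) = 84.5582 × 1.078693 = 91.2123
Value (long) = (F − K)·e^(−rT) = (91.2123 − 88.53) × 0.927048 = 2.4866
Short position value = −(long value) = -$2.49

-$2.49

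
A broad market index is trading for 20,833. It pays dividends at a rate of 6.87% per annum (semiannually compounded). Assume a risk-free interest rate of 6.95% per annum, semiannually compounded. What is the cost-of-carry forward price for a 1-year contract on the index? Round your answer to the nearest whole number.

20,849

F = S · (1+r/2)^(2T) / (1+q/2)^(2T)
= 20833 × 1.070708 / 1.069880 = 20833 × 1.000774
F = 20,849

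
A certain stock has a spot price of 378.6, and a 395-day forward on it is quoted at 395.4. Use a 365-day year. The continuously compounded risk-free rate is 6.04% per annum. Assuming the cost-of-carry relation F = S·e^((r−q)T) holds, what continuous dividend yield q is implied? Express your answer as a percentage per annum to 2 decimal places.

From F = S·e^((r−q)T): (r − q) = ln(F/S)/T
ln(395.4/378.6) = ln(1.044374) = 0.043418
(r − q) = 0.043418 / (395/365) = 0.040120
q = r − ln(F/S)/T = 0.0604 − 0.040120 = 0.020280
q = 2.03%

2.03%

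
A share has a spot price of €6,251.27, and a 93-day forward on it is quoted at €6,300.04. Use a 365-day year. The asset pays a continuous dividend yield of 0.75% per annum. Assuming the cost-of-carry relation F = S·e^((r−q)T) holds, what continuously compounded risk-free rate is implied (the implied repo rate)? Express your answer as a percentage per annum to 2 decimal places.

From F = S·e^((r−q)T): (r − q) = ln(F/S)/T
ln(6300.04/6251.27) = ln(1.007802) = 0.007772
(r − q) = 0.007772 / (93/365) = 0.030503
r = ln(F/S)/T + q = 0.030503 + 0.0075 = 0.038003
r = 3.80%

3.80%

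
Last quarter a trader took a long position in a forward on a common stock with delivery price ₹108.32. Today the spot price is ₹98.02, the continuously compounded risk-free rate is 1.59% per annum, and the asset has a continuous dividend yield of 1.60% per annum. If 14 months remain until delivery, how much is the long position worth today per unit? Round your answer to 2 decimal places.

Current fair forward for the remaining 14 months: F = S·e^((r − q)·T), (r − q) = 0.0159 − 0.0160 = -0.0001
F = 98.02 · e^(-0.0001 × 14/12) = 98.02 × 0.999883 = 98.0085
Value of long forward = (F − K)·e^(−rT) = (98.0085 − 108.32) · e^(−0.0159·14/12)
= -10.3115 × 0.981621 = -10.12

-₹10.12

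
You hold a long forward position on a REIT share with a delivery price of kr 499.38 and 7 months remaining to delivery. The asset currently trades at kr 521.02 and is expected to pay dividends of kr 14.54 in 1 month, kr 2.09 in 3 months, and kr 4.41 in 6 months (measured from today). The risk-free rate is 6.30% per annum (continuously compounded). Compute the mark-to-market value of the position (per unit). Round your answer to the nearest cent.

PV(remaining dividends) I = 14.54·e^(−0.0630·1/12) + 2.09·e^(−0.0630·3/12) + 4.41·e^(−0.0630·6/12) = 20.7945
Current forward F = (S − I)·e^(rT) = (521.02 − 20.7945)·e^(0.0630·7/12) = 500.2255 × 1.037434 = 518.9509
Value (long) = (F − K)·e^(−rT) = (518.9509 − 499.38) × 0.963917 = 18.8647
Value = kr 18.86

kr 18.86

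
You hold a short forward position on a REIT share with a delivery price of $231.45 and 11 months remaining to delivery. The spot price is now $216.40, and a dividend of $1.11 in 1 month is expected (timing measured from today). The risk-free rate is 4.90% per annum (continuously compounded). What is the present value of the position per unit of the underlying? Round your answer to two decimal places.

$5.99

PV(remaining dividends) I = 1.11·e^(−0.0490·1/12) = 1.1055
Current forward F = (S − I)·e^(rT) = (216.40 − 1.1055)·e^(0.0490·11/12) = 215.2945 × 1.045941 = 225.1853
Value (long) = (F − K)·e^(−rT) = (225.1853 − 231.45) × 0.956077 = -5.9895
Short position value = −(long value) = $5.99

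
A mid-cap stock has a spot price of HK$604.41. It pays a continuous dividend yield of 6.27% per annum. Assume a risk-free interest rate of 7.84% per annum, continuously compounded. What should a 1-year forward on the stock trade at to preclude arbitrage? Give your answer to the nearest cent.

F = S·e^((r − q)T) = 604.41 · e^((0.0784 − 0.0627) × 1)
= 604.41 · e^0.015700 = 604.41 × 1.015824
F = HK$613.97

HK$613.97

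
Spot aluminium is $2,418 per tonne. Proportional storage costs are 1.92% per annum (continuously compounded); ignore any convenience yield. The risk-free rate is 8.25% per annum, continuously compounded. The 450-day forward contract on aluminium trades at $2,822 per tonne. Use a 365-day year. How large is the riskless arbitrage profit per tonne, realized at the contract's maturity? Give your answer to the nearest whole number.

$81 per tonne

Fair forward: F* = S·e^(carry·T), with carry = (r + u) = 0.0825 + 0.0192 = 0.1017
F* = 2418 · e^(0.1017 × 450/365) = 2418 · e^0.125384 = 2418 × 1.133584 = $2741.0061
Market $2822 > fair $2741.0061: forward overpriced → cash-and-carry (buy spot, short the forward).
At maturity, profit = |F_mkt − F*| = |2822 − 2741.0061| = $81 per tonne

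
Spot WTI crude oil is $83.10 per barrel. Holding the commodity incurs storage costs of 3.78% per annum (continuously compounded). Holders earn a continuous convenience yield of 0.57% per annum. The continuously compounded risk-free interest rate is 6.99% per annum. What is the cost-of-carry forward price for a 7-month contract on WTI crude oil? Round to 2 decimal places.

$88.19 per barrel

Net carry = r + u − y = 0.0699 + 0.0378 − 0.0057 = 0.1020
F = S·e^((r+u−y)T) = 83.10 · e^(0.1020 × 7/12) = 83.10 · e^0.059500
= 83.10 × 1.061306 = $88.19 per barrel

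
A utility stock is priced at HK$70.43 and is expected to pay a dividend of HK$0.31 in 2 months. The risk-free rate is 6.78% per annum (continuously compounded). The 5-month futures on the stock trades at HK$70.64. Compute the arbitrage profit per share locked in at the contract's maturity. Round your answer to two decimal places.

PV(dividends) I = 0.31·e^(−0.0678·2/12) = 0.3065
Fair futures F* = (S − I)·e^(rT) = (70.43 − 0.3065)·e^0.028250 = 70.1235 × 1.028653 = 72.1327
Market HK$70.64 < fair 72.1327: forward underpriced → reverse cash-and-carry (short the stock, invest proceeds at r, pay the dividends, go long the forward).
Profit at T = |F_mkt − F*| = |70.64 − 72.1327| = HK$1.49 per share

HK$1.49 per share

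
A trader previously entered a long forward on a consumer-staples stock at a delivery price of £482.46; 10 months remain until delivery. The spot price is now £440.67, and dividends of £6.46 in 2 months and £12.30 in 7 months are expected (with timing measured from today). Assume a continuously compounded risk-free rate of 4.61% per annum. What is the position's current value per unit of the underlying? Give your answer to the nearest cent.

PV(remaining dividends) I = 6.46·e^(−0.0461·2/12) + 12.30·e^(−0.0461·7/12) = 18.3842
Current forward F = (S − I)·e^(rT) = (440.67 − 18.3842)·e^(0.0461·10/12) = 422.2858 × 1.039164 = 438.8242
Value (long) = (F − K)·e^(−rT) = (438.8242 − 482.46) × 0.962312 = -41.9913
Value = -£41.99

-£41.99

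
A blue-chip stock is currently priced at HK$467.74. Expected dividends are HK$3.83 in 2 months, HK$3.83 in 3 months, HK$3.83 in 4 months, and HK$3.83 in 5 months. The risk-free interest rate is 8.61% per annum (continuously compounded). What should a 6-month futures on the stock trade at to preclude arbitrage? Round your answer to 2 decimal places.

PV(dividends) I = 3.83·e^(−0.0861·2/12) + 3.83·e^(−0.0861·3/12) + 3.83·e^(−0.0861·4/12) + 3.83·e^(−0.0861·5/12)
I = 3.7754 + 3.7484 + 3.7216 + 3.6950 = 14.9404
F = (S − I)·e^(rT) = (467.74 − 14.9404) · e^(0.0861·6/12)
= 452.7996 · e^0.043050 = 452.7996 × 1.043990 = HK$472.72

HK$472.72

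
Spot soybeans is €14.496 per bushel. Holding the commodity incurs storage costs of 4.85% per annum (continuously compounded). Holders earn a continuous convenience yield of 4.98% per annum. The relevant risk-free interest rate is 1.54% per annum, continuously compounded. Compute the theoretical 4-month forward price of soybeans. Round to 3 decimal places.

Net carry = r + u − y = 0.0154 + 0.0485 − 0.0498 = 0.0141
F = S·e^((r+u−y)T) = 14.496 · e^(0.0141 × 4/12) = 14.496 · e^0.004700
= 14.496 × 1.004711 = €14.564 per bushel

€14.564 per bushel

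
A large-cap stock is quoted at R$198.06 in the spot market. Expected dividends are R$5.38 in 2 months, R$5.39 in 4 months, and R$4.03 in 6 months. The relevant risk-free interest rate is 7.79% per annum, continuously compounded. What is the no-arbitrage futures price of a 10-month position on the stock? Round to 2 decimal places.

PV(dividends) I = 5.38·e^(−0.0779·2/12) + 5.39·e^(−0.0779·4/12) + 4.03·e^(−0.0779·6/12)
I = 5.3106 + 5.2518 + 3.8760 = 14.4384
F = (S − I)·e^(rT) = (198.06 − 14.4384) · e^(0.0779·10/12)
= 183.6216 · e^0.064917 = 183.6216 × 1.067070 = R$195.94

R$195.94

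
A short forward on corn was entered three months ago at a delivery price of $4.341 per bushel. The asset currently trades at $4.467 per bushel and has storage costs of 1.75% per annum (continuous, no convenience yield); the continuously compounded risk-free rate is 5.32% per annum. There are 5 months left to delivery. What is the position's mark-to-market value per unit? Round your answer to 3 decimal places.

Current fair forward for the remaining 5 months: F = S·e^((r + u)·T), (r + u) = 0.0532 + 0.0175 = 0.0707
F = 4.467 · e^(0.0707 × 5/12) = 4.467 × 1.029897 = 4.6005
Value of long forward = (F − K)·e^(−rT) = (4.6005 − 4.341) · e^(−0.0532·5/12)
= 0.2595 × 0.978077 = 0.254
Short position value = −(long value) = -$0.254

-$0.254 per bushel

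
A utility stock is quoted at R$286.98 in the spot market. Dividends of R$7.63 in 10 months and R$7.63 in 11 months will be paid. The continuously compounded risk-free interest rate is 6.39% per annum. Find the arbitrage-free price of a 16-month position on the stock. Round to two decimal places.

R$296.79

PV(dividends) I = 7.63·e^(−0.0639·10/12) + 7.63·e^(−0.0639·11/12)
I = 7.2343 + 7.1959 = 14.4302
F = (S − I)·e^(rT) = (286.98 − 14.4302) · e^(0.0639·16/12)
= 272.5498 · e^0.085200 = 272.5498 × 1.088935 = R$296.79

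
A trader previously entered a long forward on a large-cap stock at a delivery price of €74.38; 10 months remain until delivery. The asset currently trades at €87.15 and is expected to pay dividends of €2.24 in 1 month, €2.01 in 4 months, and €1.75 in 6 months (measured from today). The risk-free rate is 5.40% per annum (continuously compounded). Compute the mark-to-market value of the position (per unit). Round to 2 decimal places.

€10.14

PV(remaining dividends) I = 2.24·e^(−0.0540·1/12) + 2.01·e^(−0.0540·4/12) + 1.75·e^(−0.0540·6/12) = 5.9075
Current forward F = (S − I)·e^(rT) = (87.15 − 5.9075)·e^(0.0540·10/12) = 81.2425 × 1.046028 = 84.9819
Value (long) = (F − K)·e^(−rT) = (84.9819 − 74.38) × 0.955997 = 10.1354
Value = €10.14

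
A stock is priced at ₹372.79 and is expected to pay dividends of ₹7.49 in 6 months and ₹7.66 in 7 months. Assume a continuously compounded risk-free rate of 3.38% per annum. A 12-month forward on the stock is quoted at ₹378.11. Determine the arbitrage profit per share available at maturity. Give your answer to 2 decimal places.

PV(dividends) I = 7.49·e^(−0.0338·6/12) + 7.66·e^(−0.0338·7/12) = 14.8749
Fair forward F* = (S − I)·e^(rT) = (372.79 − 14.8749)·e^0.033800 = 357.9151 × 1.034378 = 370.2195
Market ₹378.11 > fair 370.2195: forward overpriced → cash-and-carry (borrow at r, buy the stock and collect the dividends, short the forward).
Profit at T = |F_mkt − F*| = |378.11 − 370.2195| = ₹7.89 per share

₹7.89 per share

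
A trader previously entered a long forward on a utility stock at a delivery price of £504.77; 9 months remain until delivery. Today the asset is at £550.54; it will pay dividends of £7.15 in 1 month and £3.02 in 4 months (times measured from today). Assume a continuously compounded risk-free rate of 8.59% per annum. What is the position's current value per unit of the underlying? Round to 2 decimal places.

PV(remaining dividends) I = 7.15·e^(−0.0859·1/12) + 3.02·e^(−0.0859·4/12) = 10.0338
Current forward F = (S − I)·e^(rT) = (550.54 − 10.0338)·e^(0.0859·9/12) = 540.5062 × 1.066546 = 576.4747
Value (long) = (F − K)·e^(−rT) = (576.4747 − 504.77) × 0.937606 = 67.2308
Value = £67.23

£67.23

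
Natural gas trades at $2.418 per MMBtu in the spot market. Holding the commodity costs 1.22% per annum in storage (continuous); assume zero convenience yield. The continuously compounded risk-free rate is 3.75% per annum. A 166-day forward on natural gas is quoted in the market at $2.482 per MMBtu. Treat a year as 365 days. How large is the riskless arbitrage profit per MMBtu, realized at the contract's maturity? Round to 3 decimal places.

Fair forward: F* = S·e^(carry·T), with carry = (r + u) = 0.0375 + 0.0122 = 0.0497
F* = 2.418 · e^(0.0497 × 166/365) = 2.418 · e^0.022603 = 2.418 × 1.022860 = $2.4733
Market $2.482 > fair $2.4733: forward overpriced → cash-and-carry (buy spot, short the forward).
At maturity, profit = |F_mkt − F*| = |2.482 − 2.4733| = $0.009 per MMBtu

$0.009 per MMBtu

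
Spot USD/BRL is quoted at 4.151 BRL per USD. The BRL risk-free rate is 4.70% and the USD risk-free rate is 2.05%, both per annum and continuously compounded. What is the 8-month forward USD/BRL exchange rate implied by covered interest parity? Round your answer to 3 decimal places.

F = S·e^((r_BRL − r_USD)T) = 4.151 · e^((0.0470 − 0.0205) × 8/12)
= 4.151 · e^0.017667 = 4.151 × 1.017824
F = 4.225 BRL per USD

4.225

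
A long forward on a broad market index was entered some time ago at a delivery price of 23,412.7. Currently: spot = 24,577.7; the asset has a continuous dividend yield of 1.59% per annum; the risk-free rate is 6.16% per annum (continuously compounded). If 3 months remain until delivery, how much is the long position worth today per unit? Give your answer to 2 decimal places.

1425.29

Current fair forward for the remaining 3 months: F = S·e^((r − q)·T), (r − q) = 0.0616 − 0.0159 = 0.0457
F = 24577.7 · e^(0.0457 × 3/12) = 24577.7 × 1.01149051 = 24860.1103
Value of long forward = (F − K)·e^(−rT) = (24860.1103 − 23412.7) · e^(−0.0616·3/12)
= 1447.4103 × 0.98471797 = 1425.29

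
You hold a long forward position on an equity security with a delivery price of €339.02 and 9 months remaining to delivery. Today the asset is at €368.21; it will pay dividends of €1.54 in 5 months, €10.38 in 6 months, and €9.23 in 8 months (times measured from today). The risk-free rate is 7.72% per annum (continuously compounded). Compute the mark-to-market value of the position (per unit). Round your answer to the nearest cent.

PV(remaining dividends) I = 1.54·e^(−0.0772·5/12) + 10.38·e^(−0.0772·6/12) + 9.23·e^(−0.0772·8/12) = 20.2452
Current forward F = (S − I)·e^(rT) = (368.21 − 20.2452)·e^(0.0772·9/12) = 347.9648 × 1.059609 = 368.7066
Value (long) = (F − K)·e^(−rT) = (368.7066 − 339.02) × 0.943744 = 28.0166
Value = €28.02

€28.02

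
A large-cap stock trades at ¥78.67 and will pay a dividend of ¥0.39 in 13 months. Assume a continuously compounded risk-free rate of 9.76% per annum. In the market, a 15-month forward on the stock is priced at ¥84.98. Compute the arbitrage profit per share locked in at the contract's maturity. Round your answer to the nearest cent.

¥3.50 per share

PV(dividends) I = 0.39·e^(−0.0976·13/12) = 0.3509
Fair forward F* = (S − I)·e^(rT) = (78.67 − 0.3509)·e^0.122000 = 78.3191 × 1.129754 = 88.4813
Market ¥84.98 < fair 88.4813: forward underpriced → reverse cash-and-carry (short the stock, invest proceeds at r, pay the dividends, go long the forward).
Profit at T = |F_mkt − F*| = |84.98 − 88.4813| = ¥3.50 per share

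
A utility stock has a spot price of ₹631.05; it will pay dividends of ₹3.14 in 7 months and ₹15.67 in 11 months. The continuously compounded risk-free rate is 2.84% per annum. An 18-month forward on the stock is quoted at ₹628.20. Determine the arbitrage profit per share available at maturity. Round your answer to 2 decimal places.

PV(dividends) I = 3.14·e^(−0.0284·7/12) + 15.67·e^(−0.0284·11/12) = 18.3557
Fair forward F* = (S − I)·e^(rT) = (631.05 − 18.3557)·e^0.042600 = 612.6943 × 1.043520 = 639.3588
Market ₹628.20 < fair 639.3588: forward underpriced → reverse cash-and-carry (short the stock, invest proceeds at r, pay the dividends, go long the forward).
Profit at T = |F_mkt − F*| = |628.20 − 639.3588| = ₹11.16 per share

₹11.16 per share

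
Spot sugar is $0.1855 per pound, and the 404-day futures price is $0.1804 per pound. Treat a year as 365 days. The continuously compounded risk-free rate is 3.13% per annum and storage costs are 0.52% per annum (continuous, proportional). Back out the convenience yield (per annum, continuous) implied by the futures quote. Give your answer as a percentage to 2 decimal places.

F = S·e^((r+u−y)T) ⇒ (r+u−y) = ln(F/S)/T
ln(0.1804/0.1855) = -0.027878; /T ⇒ -0.025187
y = r + u − ln(F/S)/T = 0.0313 + 0.0052 + 0.025187 = 0.061687
y = 6.17%

6.17%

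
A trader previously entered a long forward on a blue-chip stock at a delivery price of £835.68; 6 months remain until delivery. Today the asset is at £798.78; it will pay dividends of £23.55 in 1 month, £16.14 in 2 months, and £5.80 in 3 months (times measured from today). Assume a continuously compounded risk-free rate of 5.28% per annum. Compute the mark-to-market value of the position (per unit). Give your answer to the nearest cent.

-£60.30

PV(remaining dividends) I = 23.55·e^(−0.0528·1/12) + 16.14·e^(−0.0528·2/12) + 5.80·e^(−0.0528·3/12) = 45.1691
Current forward F = (S − I)·e^(rT) = (798.78 − 45.1691)·e^(0.0528·6/12) = 753.6109 × 1.026752 = 773.7715
Value (long) = (F − K)·e^(−rT) = (773.7715 − 835.68) × 0.973945 = -60.2955
Value = -£60.30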